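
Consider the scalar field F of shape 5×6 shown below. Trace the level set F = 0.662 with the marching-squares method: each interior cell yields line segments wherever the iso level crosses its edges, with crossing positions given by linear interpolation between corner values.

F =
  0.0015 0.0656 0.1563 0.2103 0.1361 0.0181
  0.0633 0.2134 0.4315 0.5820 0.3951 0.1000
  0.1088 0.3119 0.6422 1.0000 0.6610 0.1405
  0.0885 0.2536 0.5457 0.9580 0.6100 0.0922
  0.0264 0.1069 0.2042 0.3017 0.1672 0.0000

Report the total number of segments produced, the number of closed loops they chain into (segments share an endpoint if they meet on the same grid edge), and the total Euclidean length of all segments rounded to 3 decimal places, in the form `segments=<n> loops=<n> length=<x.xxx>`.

cell (1,2): code 0100 → (1.191,3.000)–(2.000,2.055)
cell (1,3): code 1000 → (2.000,3.997)–(1.191,3.000)
cell (2,2): code 0110 → (2.000,2.055)–(3.000,2.282)
cell (2,3): code 1001 → (3.000,3.851)–(2.000,3.997)
cell (3,2): code 0010 → (3.000,2.282)–(3.451,3.000)
cell (3,3): code 0001 → (3.451,3.000)–(3.000,3.851)
total: 6 segments, chained into 1 closed loop(s), length Σ = 6.373851

segments=6 loops=1 length=6.374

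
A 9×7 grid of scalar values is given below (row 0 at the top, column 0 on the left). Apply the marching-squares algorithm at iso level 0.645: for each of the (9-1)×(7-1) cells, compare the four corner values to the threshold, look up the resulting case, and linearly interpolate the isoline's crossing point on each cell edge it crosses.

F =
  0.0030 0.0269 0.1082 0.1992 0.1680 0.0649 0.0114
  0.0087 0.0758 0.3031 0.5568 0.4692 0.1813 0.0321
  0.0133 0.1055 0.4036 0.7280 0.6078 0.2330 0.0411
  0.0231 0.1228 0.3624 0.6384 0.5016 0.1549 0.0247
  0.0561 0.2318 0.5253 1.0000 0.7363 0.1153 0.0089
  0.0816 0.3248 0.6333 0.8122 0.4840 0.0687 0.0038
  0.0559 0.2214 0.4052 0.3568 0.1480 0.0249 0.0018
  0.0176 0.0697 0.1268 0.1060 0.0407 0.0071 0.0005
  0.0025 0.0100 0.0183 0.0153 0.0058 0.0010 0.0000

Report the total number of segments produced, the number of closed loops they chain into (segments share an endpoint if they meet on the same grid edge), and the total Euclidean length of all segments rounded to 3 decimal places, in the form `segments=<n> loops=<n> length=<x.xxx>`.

segments=12 loops=2 length=10.166

cell (1,2): code 0100 → (1.515,3.000)–(2.000,2.744)
cell (1,3): code 1000 → (2.000,3.691)–(1.515,3.000)
cell (2,2): code 0010 → (2.000,2.744)–(2.926,3.000)
cell (2,3): code 0001 → (2.926,3.000)–(2.000,3.691)
cell (3,2): code 0100 → (3.018,3.000)–(4.000,2.252)
cell (3,3): code 1100 → (3.611,4.000)–(3.018,3.000)
cell (3,4): code 1000 → (4.000,4.147)–(3.611,4.000)
cell (4,2): code 0110 → (4.000,2.252)–(5.000,2.065)
cell (4,3): code 1011 → (5.000,3.509)–(4.362,4.000)
cell (4,4): code 0001 → (4.362,4.000)–(4.000,4.147)
cell (5,2): code 0010 → (5.000,2.065)–(5.367,3.000)
cell (5,3): code 0001 → (5.367,3.000)–(5.000,3.509)
total: 12 segments, chained into 2 closed loop(s), length Σ = 10.165651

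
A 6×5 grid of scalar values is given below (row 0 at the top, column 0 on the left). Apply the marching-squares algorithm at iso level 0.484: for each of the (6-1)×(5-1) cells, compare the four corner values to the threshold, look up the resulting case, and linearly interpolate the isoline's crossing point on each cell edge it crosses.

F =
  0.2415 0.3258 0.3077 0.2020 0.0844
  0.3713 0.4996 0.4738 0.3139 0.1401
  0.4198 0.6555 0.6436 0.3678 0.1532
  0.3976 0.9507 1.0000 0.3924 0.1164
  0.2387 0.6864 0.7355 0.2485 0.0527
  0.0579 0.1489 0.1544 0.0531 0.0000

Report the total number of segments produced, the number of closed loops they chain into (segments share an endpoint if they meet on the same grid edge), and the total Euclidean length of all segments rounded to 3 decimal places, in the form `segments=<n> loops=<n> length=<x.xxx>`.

cell (0,0): code 0100 → (0.910,1.000)–(1.000,0.878)
cell (0,1): code 1000 → (1.000,1.605)–(0.910,1.000)
cell (1,0): code 0110 → (1.000,0.878)–(2.000,0.272)
cell (1,1): code 1101 → (1.060,2.000)–(1.000,1.605)
cell (1,2): code 1000 → (2.000,2.579)–(1.060,2.000)
cell (2,0): code 0110 → (2.000,0.272)–(3.000,0.156)
cell (2,2): code 1001 → (3.000,2.849)–(2.000,2.579)
cell (3,0): code 0110 → (3.000,0.156)–(4.000,0.548)
cell (3,2): code 1001 → (4.000,2.516)–(3.000,2.849)
cell (4,0): code 0010 → (4.000,0.548)–(4.377,1.000)
cell (4,1): code 0011 → (4.377,1.000)–(4.433,2.000)
cell (4,2): code 0001 → (4.433,2.000)–(4.000,2.516)
total: 12 segments, chained into 1 closed loop(s), length Σ = 9.869726

segments=12 loops=1 length=9.870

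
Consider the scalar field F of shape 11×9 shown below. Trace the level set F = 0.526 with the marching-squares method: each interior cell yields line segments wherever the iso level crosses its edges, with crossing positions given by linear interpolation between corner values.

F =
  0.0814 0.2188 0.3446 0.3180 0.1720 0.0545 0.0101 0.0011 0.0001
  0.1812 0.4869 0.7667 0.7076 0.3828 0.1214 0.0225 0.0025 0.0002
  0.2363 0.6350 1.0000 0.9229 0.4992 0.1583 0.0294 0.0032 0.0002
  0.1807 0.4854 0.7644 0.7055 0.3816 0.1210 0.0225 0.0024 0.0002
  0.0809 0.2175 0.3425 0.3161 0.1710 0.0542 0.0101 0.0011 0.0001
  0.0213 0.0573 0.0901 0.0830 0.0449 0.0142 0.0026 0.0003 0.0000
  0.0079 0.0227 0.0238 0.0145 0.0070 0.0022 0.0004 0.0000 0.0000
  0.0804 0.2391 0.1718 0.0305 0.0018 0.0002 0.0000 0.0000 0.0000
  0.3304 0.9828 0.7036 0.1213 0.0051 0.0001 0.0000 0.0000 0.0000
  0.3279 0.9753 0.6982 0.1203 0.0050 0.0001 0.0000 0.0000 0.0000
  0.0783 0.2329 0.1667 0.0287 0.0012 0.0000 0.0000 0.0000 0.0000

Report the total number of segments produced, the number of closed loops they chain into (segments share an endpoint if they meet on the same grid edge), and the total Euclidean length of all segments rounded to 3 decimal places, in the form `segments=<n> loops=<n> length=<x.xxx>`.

cell (0,1): code 0100 → (0.430,2.000)–(1.000,1.140)
cell (0,2): code 1100 → (0.534,3.000)–(0.430,2.000)
cell (0,3): code 1000 → (1.000,3.559)–(0.534,3.000)
cell (1,0): code 0100 → (1.264,1.000)–(2.000,0.727)
cell (1,1): code 1110 → (1.000,1.140)–(1.264,1.000)
cell (1,3): code 1001 → (2.000,3.937)–(1.000,3.559)
cell (2,0): code 0010 → (2.000,0.727)–(2.729,1.000)
cell (2,1): code 0111 → (2.729,1.000)–(3.000,1.146)
cell (2,3): code 1001 → (3.000,3.554)–(2.000,3.937)
cell (3,1): code 0010 → (3.000,1.146)–(3.565,2.000)
cell (3,2): code 0011 → (3.565,2.000)–(3.461,3.000)
cell (3,3): code 0001 → (3.461,3.000)–(3.000,3.554)
cell (7,0): code 0100 → (7.386,1.000)–(8.000,0.300)
cell (7,1): code 1100 → (7.666,2.000)–(7.386,1.000)
cell (7,2): code 1000 → (8.000,2.305)–(7.666,2.000)
cell (8,0): code 0110 → (8.000,0.300)–(9.000,0.306)
cell (8,2): code 1001 → (9.000,2.298)–(8.000,2.305)
cell (9,0): code 0010 → (9.000,0.306)–(9.605,1.000)
cell (9,1): code 0011 → (9.605,1.000)–(9.324,2.000)
cell (9,2): code 0001 → (9.324,2.000)–(9.000,2.298)
total: 20 segments, chained into 2 closed loop(s), length Σ = 16.647741

segments=20 loops=2 length=16.648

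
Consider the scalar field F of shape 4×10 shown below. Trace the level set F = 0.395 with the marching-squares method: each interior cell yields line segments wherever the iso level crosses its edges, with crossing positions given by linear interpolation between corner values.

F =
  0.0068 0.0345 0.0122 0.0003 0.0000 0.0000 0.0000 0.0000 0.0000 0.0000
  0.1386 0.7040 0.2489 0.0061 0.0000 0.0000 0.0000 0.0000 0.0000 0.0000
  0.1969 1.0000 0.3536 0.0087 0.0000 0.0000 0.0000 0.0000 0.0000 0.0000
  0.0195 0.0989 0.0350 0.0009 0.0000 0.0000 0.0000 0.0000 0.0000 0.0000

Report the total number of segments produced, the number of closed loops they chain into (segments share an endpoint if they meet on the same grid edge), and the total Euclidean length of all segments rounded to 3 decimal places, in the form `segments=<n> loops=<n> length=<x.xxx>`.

cell (0,0): code 0100 → (0.538,1.000)–(1.000,0.453)
cell (0,1): code 1000 → (1.000,1.679)–(0.538,1.000)
cell (1,0): code 0110 → (1.000,0.453)–(2.000,0.247)
cell (1,1): code 1001 → (2.000,1.936)–(1.000,1.679)
cell (2,0): code 0010 → (2.000,0.247)–(2.671,1.000)
cell (2,1): code 0001 → (2.671,1.000)–(2.000,1.936)
total: 6 segments, chained into 1 closed loop(s), length Σ = 5.750937

segments=6 loops=1 length=5.751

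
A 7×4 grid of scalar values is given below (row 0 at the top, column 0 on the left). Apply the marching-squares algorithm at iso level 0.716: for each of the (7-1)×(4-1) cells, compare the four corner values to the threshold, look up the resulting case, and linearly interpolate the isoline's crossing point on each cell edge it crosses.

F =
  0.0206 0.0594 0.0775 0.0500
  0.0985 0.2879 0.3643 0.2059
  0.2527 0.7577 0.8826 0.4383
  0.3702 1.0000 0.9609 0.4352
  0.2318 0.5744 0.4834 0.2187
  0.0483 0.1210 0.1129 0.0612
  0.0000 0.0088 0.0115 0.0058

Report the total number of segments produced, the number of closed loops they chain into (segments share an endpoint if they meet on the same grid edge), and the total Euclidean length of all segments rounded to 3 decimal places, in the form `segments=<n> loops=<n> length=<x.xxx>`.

cell (1,0): code 0100 → (1.911,1.000)–(2.000,0.917)
cell (1,1): code 1100 → (1.679,2.000)–(1.911,1.000)
cell (1,2): code 1000 → (2.000,2.375)–(1.679,2.000)
cell (2,0): code 0110 → (2.000,0.917)–(3.000,0.549)
cell (2,2): code 1001 → (3.000,2.466)–(2.000,2.375)
cell (3,0): code 0010 → (3.000,0.549)–(3.667,1.000)
cell (3,1): code 0011 → (3.667,1.000)–(3.513,2.000)
cell (3,2): code 0001 → (3.513,2.000)–(3.000,2.466)
total: 8 segments, chained into 1 closed loop(s), length Σ = 6.221732

segments=8 loops=1 length=6.222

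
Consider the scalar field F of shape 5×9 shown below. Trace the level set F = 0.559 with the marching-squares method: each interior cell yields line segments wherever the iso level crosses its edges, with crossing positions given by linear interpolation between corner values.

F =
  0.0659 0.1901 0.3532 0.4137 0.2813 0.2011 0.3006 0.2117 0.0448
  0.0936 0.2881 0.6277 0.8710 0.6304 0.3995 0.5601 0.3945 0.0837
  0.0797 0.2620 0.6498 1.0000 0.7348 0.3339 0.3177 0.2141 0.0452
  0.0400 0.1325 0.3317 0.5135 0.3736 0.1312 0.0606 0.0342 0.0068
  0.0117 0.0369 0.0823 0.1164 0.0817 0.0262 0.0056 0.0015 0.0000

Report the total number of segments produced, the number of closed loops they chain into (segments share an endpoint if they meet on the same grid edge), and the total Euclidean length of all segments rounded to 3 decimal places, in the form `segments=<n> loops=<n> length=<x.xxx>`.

cell (0,1): code 0100 → (0.750,2.000)–(1.000,1.798)
cell (0,2): code 1100 → (0.318,3.000)–(0.750,2.000)
cell (0,3): code 1100 → (0.795,4.000)–(0.318,3.000)
cell (0,4): code 1000 → (1.000,4.309)–(0.795,4.000)
cell (0,5): code 0100 → (0.996,6.000)–(1.000,5.993)
cell (0,6): code 1000 → (1.000,6.007)–(0.996,6.000)
cell (1,1): code 0110 → (1.000,1.798)–(2.000,1.766)
cell (1,4): code 1001 → (2.000,4.439)–(1.000,4.309)
cell (1,5): code 0010 → (1.000,5.993)–(1.005,6.000)
cell (1,6): code 0001 → (1.005,6.000)–(1.000,6.007)
cell (2,1): code 0010 → (2.000,1.766)–(2.285,2.000)
cell (2,2): code 0011 → (2.285,2.000)–(2.906,3.000)
cell (2,3): code 0011 → (2.906,3.000)–(2.487,4.000)
cell (2,4): code 0001 → (2.487,4.000)–(2.000,4.439)
total: 14 segments, chained into 2 closed loop(s), length Σ = 8.217141

segments=14 loops=2 length=8.217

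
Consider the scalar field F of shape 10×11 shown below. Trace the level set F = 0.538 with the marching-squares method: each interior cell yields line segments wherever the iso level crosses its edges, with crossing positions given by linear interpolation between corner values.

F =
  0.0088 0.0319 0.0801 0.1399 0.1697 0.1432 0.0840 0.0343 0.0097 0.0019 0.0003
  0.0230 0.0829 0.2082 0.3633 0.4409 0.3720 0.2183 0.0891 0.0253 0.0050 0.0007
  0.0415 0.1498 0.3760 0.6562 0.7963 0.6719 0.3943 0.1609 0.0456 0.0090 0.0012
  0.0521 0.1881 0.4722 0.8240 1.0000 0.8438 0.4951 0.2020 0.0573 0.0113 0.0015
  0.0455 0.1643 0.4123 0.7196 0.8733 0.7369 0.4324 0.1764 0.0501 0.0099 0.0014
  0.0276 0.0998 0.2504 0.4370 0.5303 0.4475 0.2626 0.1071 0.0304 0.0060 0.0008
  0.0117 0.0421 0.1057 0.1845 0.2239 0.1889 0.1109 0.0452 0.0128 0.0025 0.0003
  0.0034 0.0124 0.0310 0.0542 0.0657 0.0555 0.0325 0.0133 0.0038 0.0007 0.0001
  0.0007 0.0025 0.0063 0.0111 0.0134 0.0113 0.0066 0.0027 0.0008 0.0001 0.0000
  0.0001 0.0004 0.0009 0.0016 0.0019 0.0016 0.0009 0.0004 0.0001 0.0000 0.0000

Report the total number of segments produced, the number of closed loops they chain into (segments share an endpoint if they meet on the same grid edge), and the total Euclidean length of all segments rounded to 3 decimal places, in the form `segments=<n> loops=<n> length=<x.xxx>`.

cell (1,2): code 0100 → (1.596,3.000)–(2.000,2.578)
cell (1,3): code 1100 → (1.273,4.000)–(1.596,3.000)
cell (1,4): code 1100 → (1.554,5.000)–(1.273,4.000)
cell (1,5): code 1000 → (2.000,5.482)–(1.554,5.000)
cell (2,2): code 0110 → (2.000,2.578)–(3.000,2.187)
cell (2,5): code 1001 → (3.000,5.877)–(2.000,5.482)
cell (3,2): code 0110 → (3.000,2.187)–(4.000,2.409)
cell (3,5): code 1001 → (4.000,5.653)–(3.000,5.877)
cell (4,2): code 0010 → (4.000,2.409)–(4.643,3.000)
cell (4,3): code 0011 → (4.643,3.000)–(4.978,4.000)
cell (4,4): code 0011 → (4.978,4.000)–(4.687,5.000)
cell (4,5): code 0001 → (4.687,5.000)–(4.000,5.653)
total: 12 segments, chained into 1 closed loop(s), length Σ = 11.445508

segments=12 loops=1 length=11.446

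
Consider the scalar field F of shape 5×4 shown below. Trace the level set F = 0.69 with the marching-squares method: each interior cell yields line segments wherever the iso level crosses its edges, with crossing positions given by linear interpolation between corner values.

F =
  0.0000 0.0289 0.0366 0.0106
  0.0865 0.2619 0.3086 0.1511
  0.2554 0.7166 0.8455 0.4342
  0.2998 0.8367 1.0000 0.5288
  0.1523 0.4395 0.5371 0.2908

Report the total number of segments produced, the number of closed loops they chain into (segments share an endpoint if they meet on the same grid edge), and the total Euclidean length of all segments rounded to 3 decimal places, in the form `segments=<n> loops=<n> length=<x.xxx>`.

cell (1,0): code 0100 → (1.941,1.000)–(2.000,0.942)
cell (1,1): code 1100 → (1.710,2.000)–(1.941,1.000)
cell (1,2): code 1000 → (2.000,2.378)–(1.710,2.000)
cell (2,0): code 0110 → (2.000,0.942)–(3.000,0.727)
cell (2,2): code 1001 → (3.000,2.658)–(2.000,2.378)
cell (3,0): code 0010 → (3.000,0.727)–(3.369,1.000)
cell (3,1): code 0011 → (3.369,1.000)–(3.670,2.000)
cell (3,2): code 0001 → (3.670,2.000)–(3.000,2.658)
total: 8 segments, chained into 1 closed loop(s), length Σ = 6.088485

segments=8 loops=1 length=6.088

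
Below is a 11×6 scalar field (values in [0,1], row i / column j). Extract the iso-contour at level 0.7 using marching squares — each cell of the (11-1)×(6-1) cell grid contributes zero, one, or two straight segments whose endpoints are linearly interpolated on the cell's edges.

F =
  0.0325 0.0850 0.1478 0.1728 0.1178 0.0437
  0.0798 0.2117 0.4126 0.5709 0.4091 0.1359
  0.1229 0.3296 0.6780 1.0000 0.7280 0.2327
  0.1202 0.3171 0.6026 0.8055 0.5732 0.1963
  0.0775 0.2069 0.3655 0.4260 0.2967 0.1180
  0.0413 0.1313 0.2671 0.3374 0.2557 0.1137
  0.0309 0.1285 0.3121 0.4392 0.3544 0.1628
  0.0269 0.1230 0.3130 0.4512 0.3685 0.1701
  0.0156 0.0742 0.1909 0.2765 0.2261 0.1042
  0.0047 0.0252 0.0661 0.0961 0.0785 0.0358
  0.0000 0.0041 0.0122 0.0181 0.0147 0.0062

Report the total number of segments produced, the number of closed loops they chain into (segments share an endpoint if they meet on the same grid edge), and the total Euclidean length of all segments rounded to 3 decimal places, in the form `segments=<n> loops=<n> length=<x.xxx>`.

cell (1,2): code 0100 → (1.301,3.000)–(2.000,2.068)
cell (1,3): code 1100 → (1.912,4.000)–(1.301,3.000)
cell (1,4): code 1000 → (2.000,4.057)–(1.912,4.000)
cell (2,2): code 0110 → (2.000,2.068)–(3.000,2.480)
cell (2,3): code 1011 → (3.000,3.454)–(2.181,4.000)
cell (2,4): code 0001 → (2.181,4.000)–(2.000,4.057)
cell (3,2): code 0010 → (3.000,2.480)–(3.278,3.000)
cell (3,3): code 0001 → (3.278,3.000)–(3.000,3.454)
total: 8 segments, chained into 1 closed loop(s), length Σ = 5.818686

segments=8 loops=1 length=5.819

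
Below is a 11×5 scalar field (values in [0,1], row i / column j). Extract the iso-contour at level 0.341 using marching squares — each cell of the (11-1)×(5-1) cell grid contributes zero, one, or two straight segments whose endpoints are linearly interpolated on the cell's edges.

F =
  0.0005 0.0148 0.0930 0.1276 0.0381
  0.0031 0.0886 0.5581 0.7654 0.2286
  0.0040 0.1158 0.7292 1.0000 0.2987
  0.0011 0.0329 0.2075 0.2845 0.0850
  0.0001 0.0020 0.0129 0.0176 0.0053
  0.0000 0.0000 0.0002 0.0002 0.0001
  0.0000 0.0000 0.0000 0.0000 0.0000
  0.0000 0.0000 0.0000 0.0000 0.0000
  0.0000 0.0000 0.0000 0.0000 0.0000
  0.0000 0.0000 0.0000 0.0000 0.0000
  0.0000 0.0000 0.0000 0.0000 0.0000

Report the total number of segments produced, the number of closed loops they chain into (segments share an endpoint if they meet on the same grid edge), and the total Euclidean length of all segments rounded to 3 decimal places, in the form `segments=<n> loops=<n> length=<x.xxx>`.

segments=8 loops=1 length=8.044

cell (0,1): code 0100 → (0.533,2.000)–(1.000,1.538)
cell (0,2): code 1100 → (0.335,3.000)–(0.533,2.000)
cell (0,3): code 1000 → (1.000,3.791)–(0.335,3.000)
cell (1,1): code 0110 → (1.000,1.538)–(2.000,1.367)
cell (1,3): code 1001 → (2.000,3.940)–(1.000,3.791)
cell (2,1): code 0010 → (2.000,1.367)–(2.744,2.000)
cell (2,2): code 0011 → (2.744,2.000)–(2.921,3.000)
cell (2,3): code 0001 → (2.921,3.000)–(2.000,3.940)
total: 8 segments, chained into 1 closed loop(s), length Σ = 8.043578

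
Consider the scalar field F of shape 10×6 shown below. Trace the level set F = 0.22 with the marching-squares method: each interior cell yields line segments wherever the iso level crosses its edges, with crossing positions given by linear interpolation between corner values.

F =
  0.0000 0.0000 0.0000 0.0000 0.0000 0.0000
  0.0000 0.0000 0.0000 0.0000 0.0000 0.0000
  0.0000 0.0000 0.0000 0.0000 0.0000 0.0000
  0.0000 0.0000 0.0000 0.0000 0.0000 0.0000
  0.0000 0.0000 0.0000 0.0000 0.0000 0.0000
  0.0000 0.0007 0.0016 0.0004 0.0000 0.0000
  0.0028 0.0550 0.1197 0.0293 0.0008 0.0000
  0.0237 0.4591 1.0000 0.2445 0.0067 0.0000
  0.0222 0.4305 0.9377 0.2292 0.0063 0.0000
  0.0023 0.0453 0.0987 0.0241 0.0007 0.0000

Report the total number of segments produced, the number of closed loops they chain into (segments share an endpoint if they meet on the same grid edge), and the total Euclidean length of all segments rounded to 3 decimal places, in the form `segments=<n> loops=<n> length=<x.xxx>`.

segments=10 loops=1 length=8.415

cell (6,0): code 0100 → (6.408,1.000)–(7.000,0.451)
cell (6,1): code 1100 → (6.114,2.000)–(6.408,1.000)
cell (6,2): code 1100 → (6.886,3.000)–(6.114,2.000)
cell (6,3): code 1000 → (7.000,3.103)–(6.886,3.000)
cell (7,0): code 0110 → (7.000,0.451)–(8.000,0.484)
cell (7,3): code 1001 → (8.000,3.041)–(7.000,3.103)
cell (8,0): code 0010 → (8.000,0.484)–(8.546,1.000)
cell (8,1): code 0011 → (8.546,1.000)–(8.855,2.000)
cell (8,2): code 0011 → (8.855,2.000)–(8.045,3.000)
cell (8,3): code 0001 → (8.045,3.000)–(8.000,3.041)
total: 10 segments, chained into 1 closed loop(s), length Σ = 8.415277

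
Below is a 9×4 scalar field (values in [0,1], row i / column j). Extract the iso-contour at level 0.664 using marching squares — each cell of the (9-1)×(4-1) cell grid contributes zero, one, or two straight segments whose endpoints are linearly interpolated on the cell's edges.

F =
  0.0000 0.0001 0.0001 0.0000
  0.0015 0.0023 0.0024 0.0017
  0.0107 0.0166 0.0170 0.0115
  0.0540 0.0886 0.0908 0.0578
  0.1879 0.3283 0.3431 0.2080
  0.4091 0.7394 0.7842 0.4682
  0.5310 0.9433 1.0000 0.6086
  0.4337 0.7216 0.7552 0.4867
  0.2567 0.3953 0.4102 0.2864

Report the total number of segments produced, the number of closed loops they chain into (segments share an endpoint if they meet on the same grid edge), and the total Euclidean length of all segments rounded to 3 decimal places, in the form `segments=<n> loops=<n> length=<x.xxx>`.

segments=10 loops=1 length=7.905

cell (4,0): code 0100 → (4.817,1.000)–(5.000,0.772)
cell (4,1): code 1100 → (4.727,2.000)–(4.817,1.000)
cell (4,2): code 1000 → (5.000,2.380)–(4.727,2.000)
cell (5,0): code 0110 → (5.000,0.772)–(6.000,0.323)
cell (5,2): code 1001 → (6.000,2.858)–(5.000,2.380)
cell (6,0): code 0110 → (6.000,0.323)–(7.000,0.800)
cell (6,2): code 1001 → (7.000,2.340)–(6.000,2.858)
cell (7,0): code 0010 → (7.000,0.800)–(7.177,1.000)
cell (7,1): code 0011 → (7.177,1.000)–(7.264,2.000)
cell (7,2): code 0001 → (7.264,2.000)–(7.000,2.340)
total: 10 segments, chained into 1 closed loop(s), length Σ = 7.905068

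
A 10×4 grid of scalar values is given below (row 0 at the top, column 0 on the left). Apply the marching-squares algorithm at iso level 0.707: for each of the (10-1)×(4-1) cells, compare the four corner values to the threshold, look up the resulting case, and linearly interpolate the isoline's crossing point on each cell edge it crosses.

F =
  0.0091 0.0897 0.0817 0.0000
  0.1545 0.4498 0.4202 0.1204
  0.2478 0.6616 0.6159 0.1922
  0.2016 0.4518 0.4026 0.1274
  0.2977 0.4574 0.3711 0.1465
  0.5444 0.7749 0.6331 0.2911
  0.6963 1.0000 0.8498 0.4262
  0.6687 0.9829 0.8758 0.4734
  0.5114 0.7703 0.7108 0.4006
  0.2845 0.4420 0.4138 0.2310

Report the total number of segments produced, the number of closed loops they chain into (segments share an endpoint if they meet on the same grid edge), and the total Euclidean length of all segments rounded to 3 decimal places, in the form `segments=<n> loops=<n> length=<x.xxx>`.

cell (4,0): code 0100 → (4.786,1.000)–(5.000,0.705)
cell (4,1): code 1000 → (5.000,1.479)–(4.786,1.000)
cell (5,0): code 0110 → (5.000,0.705)–(6.000,0.035)
cell (5,1): code 1101 → (5.341,2.000)–(5.000,1.479)
cell (5,2): code 1000 → (6.000,2.337)–(5.341,2.000)
cell (6,0): code 0110 → (6.000,0.035)–(7.000,0.122)
cell (6,2): code 1001 → (7.000,2.419)–(6.000,2.337)
cell (7,0): code 0110 → (7.000,0.122)–(8.000,0.756)
cell (7,2): code 1001 → (8.000,2.012)–(7.000,2.419)
cell (8,0): code 0010 → (8.000,0.756)–(8.193,1.000)
cell (8,1): code 0011 → (8.193,1.000)–(8.013,2.000)
cell (8,2): code 0001 → (8.013,2.000)–(8.000,2.012)
total: 12 segments, chained into 1 closed loop(s), length Σ = 9.071144

segments=12 loops=1 length=9.071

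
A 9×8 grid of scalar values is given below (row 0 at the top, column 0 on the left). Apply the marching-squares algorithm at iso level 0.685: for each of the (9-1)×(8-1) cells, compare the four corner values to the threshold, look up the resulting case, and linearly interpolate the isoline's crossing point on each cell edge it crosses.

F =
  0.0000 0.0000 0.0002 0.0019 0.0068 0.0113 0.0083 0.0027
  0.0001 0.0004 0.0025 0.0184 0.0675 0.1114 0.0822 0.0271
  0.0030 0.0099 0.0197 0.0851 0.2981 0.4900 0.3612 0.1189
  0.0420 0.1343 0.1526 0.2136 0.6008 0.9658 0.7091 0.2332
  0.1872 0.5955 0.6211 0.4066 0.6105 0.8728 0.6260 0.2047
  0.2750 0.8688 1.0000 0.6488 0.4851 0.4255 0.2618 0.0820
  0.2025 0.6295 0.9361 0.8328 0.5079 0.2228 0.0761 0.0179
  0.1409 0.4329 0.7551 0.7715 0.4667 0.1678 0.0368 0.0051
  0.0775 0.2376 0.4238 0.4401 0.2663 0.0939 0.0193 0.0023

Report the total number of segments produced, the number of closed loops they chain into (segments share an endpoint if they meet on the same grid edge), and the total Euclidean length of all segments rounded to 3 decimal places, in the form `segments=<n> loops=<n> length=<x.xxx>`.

cell (2,4): code 0100 → (2.410,5.000)–(3.000,4.231)
cell (2,5): code 1100 → (2.931,6.000)–(2.410,5.000)
cell (2,6): code 1000 → (3.000,6.051)–(2.931,6.000)
cell (3,4): code 0110 → (3.000,4.231)–(4.000,4.284)
cell (3,5): code 1011 → (4.000,5.761)–(3.290,6.000)
cell (3,6): code 0001 → (3.290,6.000)–(3.000,6.051)
cell (4,0): code 0100 → (4.327,1.000)–(5.000,0.690)
cell (4,1): code 1100 → (4.169,2.000)–(4.327,1.000)
cell (4,2): code 1000 → (5.000,2.897)–(4.169,2.000)
cell (4,4): code 0010 → (4.000,4.284)–(4.420,5.000)
cell (4,5): code 0001 → (4.420,5.000)–(4.000,5.761)
cell (5,0): code 0010 → (5.000,0.690)–(5.768,1.000)
cell (5,1): code 0111 → (5.768,1.000)–(6.000,1.181)
cell (5,2): code 1101 → (5.197,3.000)–(5.000,2.897)
cell (5,3): code 1000 → (6.000,3.455)–(5.197,3.000)
cell (6,1): code 0110 → (6.000,1.181)–(7.000,1.782)
cell (6,3): code 1001 → (7.000,3.284)–(6.000,3.455)
cell (7,1): code 0010 → (7.000,1.782)–(7.212,2.000)
cell (7,2): code 0011 → (7.212,2.000)–(7.261,3.000)
cell (7,3): code 0001 → (7.261,3.000)–(7.000,3.284)
total: 20 segments, chained into 2 closed loop(s), length Σ = 15.042109

segments=20 loops=2 length=15.042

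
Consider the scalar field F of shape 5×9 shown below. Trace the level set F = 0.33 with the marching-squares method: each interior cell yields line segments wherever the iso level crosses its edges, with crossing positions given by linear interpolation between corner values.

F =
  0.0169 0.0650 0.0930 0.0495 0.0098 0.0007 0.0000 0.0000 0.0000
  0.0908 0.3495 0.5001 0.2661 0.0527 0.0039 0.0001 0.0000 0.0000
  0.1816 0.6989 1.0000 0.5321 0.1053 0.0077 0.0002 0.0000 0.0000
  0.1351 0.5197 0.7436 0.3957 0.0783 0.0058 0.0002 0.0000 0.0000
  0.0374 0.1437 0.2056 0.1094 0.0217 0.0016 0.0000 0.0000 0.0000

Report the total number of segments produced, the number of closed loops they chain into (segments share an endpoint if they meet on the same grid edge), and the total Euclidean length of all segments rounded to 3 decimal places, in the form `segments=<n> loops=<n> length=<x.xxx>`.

cell (0,0): code 0100 → (0.931,1.000)–(1.000,0.925)
cell (0,1): code 1100 → (0.582,2.000)–(0.931,1.000)
cell (0,2): code 1000 → (1.000,2.727)–(0.582,2.000)
cell (1,0): code 0110 → (1.000,0.925)–(2.000,0.287)
cell (1,2): code 1101 → (1.240,3.000)–(1.000,2.727)
cell (1,3): code 1000 → (2.000,3.474)–(1.240,3.000)
cell (2,0): code 0110 → (2.000,0.287)–(3.000,0.507)
cell (2,3): code 1001 → (3.000,3.207)–(2.000,3.474)
cell (3,0): code 0010 → (3.000,0.507)–(3.505,1.000)
cell (3,1): code 0011 → (3.505,1.000)–(3.769,2.000)
cell (3,2): code 0011 → (3.769,2.000)–(3.229,3.000)
cell (3,3): code 0001 → (3.229,3.000)–(3.000,3.207)
total: 12 segments, chained into 1 closed loop(s), length Σ = 9.688478

segments=12 loops=1 length=9.688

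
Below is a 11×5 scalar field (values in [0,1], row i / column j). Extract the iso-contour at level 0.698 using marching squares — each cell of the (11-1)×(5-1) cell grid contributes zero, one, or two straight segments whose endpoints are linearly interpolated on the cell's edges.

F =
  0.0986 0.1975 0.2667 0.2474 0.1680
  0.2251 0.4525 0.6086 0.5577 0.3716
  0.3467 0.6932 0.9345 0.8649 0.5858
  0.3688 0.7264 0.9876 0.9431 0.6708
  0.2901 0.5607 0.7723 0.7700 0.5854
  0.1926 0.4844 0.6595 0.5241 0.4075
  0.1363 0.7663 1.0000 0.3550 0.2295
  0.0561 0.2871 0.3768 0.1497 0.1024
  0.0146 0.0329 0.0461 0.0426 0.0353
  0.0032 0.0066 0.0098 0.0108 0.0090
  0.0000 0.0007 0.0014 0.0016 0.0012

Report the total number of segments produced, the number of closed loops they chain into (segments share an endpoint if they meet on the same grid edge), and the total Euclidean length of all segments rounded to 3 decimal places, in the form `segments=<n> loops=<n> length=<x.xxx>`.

cell (1,1): code 0100 → (1.274,2.000)–(2.000,1.020)
cell (1,2): code 1100 → (1.457,3.000)–(1.274,2.000)
cell (1,3): code 1000 → (2.000,3.598)–(1.457,3.000)
cell (2,0): code 0100 → (2.145,1.000)–(3.000,0.921)
cell (2,1): code 1110 → (2.000,1.020)–(2.145,1.000)
cell (2,3): code 1001 → (3.000,3.900)–(2.000,3.598)
cell (3,0): code 0010 → (3.000,0.921)–(3.171,1.000)
cell (3,1): code 0111 → (3.171,1.000)–(4.000,1.649)
cell (3,3): code 1001 → (4.000,3.390)–(3.000,3.900)
cell (4,1): code 0010 → (4.000,1.649)–(4.659,2.000)
cell (4,2): code 0011 → (4.659,2.000)–(4.293,3.000)
cell (4,3): code 0001 → (4.293,3.000)–(4.000,3.390)
cell (5,0): code 0100 → (5.758,1.000)–(6.000,0.892)
cell (5,1): code 1100 → (5.113,2.000)–(5.758,1.000)
cell (5,2): code 1000 → (6.000,2.468)–(5.113,2.000)
cell (6,0): code 0010 → (6.000,0.892)–(6.143,1.000)
cell (6,1): code 0011 → (6.143,1.000)–(6.485,2.000)
cell (6,2): code 0001 → (6.485,2.000)–(6.000,2.468)
total: 18 segments, chained into 2 closed loop(s), length Σ = 14.124467

segments=18 loops=2 length=14.124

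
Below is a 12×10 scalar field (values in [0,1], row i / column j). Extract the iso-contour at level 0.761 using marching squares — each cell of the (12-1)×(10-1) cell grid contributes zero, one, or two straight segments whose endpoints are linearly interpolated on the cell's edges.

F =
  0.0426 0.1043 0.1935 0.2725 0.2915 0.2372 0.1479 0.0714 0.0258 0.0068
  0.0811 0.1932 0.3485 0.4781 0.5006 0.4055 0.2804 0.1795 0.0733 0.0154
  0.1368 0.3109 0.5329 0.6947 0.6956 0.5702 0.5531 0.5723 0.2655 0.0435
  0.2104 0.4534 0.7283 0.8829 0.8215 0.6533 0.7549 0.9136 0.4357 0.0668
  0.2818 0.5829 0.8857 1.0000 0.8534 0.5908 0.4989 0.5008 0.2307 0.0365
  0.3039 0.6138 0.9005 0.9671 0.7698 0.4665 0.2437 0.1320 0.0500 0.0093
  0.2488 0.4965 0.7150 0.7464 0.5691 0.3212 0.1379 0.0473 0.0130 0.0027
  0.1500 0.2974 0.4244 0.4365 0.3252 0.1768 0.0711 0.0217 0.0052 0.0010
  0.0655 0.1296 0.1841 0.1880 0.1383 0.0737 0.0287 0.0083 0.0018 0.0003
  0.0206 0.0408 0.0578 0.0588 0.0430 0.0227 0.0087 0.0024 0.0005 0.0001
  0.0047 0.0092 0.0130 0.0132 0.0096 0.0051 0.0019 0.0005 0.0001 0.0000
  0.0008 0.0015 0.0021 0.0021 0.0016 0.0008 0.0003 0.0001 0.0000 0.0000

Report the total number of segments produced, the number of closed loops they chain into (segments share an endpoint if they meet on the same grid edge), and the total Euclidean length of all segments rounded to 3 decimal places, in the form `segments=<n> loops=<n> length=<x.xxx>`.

segments=16 loops=2 length=13.309

cell (2,2): code 0100 → (2.352,3.000)–(3.000,2.212)
cell (2,3): code 1100 → (2.519,4.000)–(2.352,3.000)
cell (2,4): code 1000 → (3.000,4.360)–(2.519,4.000)
cell (2,6): code 0100 → (2.553,7.000)–(3.000,6.038)
cell (2,7): code 1000 → (3.000,7.319)–(2.553,7.000)
cell (3,1): code 0100 → (3.208,2.000)–(4.000,1.588)
cell (3,2): code 1110 → (3.000,2.212)–(3.208,2.000)
cell (3,4): code 1001 → (4.000,4.352)–(3.000,4.360)
cell (3,6): code 0010 → (3.000,6.038)–(3.370,7.000)
cell (3,7): code 0001 → (3.370,7.000)–(3.000,7.319)
cell (4,1): code 0110 → (4.000,1.588)–(5.000,1.513)
cell (4,4): code 1001 → (5.000,4.029)–(4.000,4.352)
cell (5,1): code 0010 → (5.000,1.513)–(5.752,2.000)
cell (5,2): code 0011 → (5.752,2.000)–(5.934,3.000)
cell (5,3): code 0011 → (5.934,3.000)–(5.044,4.000)
cell (5,4): code 0001 → (5.044,4.000)–(5.000,4.029)
total: 16 segments, chained into 2 closed loop(s), length Σ = 13.309444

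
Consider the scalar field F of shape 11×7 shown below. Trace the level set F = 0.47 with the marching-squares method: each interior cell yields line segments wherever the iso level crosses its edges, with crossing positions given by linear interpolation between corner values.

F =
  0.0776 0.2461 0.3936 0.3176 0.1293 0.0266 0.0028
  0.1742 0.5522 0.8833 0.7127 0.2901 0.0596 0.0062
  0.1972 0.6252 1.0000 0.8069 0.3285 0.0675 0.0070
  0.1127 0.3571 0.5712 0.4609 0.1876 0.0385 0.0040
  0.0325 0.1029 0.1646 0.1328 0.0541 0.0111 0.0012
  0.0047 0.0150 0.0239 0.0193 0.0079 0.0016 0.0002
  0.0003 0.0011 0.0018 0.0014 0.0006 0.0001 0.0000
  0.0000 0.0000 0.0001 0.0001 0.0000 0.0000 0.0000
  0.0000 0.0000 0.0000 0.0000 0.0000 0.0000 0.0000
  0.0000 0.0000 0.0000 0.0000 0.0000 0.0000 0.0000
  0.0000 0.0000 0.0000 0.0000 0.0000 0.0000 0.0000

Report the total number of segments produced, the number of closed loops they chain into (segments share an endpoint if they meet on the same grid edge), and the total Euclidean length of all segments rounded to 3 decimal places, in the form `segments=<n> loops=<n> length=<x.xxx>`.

segments=12 loops=1 length=9.516

cell (0,0): code 0100 → (0.731,1.000)–(1.000,0.783)
cell (0,1): code 1100 → (0.156,2.000)–(0.731,1.000)
cell (0,2): code 1100 → (0.386,3.000)–(0.156,2.000)
cell (0,3): code 1000 → (1.000,3.574)–(0.386,3.000)
cell (1,0): code 0110 → (1.000,0.783)–(2.000,0.637)
cell (1,3): code 1001 → (2.000,3.704)–(1.000,3.574)
cell (2,0): code 0010 → (2.000,0.637)–(2.579,1.000)
cell (2,1): code 0111 → (2.579,1.000)–(3.000,1.527)
cell (2,2): code 1011 → (3.000,2.917)–(2.974,3.000)
cell (2,3): code 0001 → (2.974,3.000)–(2.000,3.704)
cell (3,1): code 0010 → (3.000,1.527)–(3.249,2.000)
cell (3,2): code 0001 → (3.249,2.000)–(3.000,2.917)
total: 12 segments, chained into 1 closed loop(s), length Σ = 9.516197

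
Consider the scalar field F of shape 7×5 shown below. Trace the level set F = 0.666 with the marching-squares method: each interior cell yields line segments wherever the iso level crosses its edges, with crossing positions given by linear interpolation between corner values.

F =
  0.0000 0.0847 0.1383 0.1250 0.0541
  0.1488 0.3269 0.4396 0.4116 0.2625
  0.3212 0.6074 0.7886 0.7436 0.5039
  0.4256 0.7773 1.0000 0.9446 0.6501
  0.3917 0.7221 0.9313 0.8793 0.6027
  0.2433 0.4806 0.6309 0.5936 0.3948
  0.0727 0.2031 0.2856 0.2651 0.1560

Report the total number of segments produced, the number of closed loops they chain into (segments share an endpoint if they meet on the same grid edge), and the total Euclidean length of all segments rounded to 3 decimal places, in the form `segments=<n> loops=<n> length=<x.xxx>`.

cell (1,1): code 0100 → (1.649,2.000)–(2.000,1.323)
cell (1,2): code 1100 → (1.766,3.000)–(1.649,2.000)
cell (1,3): code 1000 → (2.000,3.324)–(1.766,3.000)
cell (2,0): code 0100 → (2.345,1.000)–(3.000,0.684)
cell (2,1): code 1110 → (2.000,1.323)–(2.345,1.000)
cell (2,3): code 1001 → (3.000,3.946)–(2.000,3.324)
cell (3,0): code 0110 → (3.000,0.684)–(4.000,0.830)
cell (3,3): code 1001 → (4.000,3.771)–(3.000,3.946)
cell (4,0): code 0010 → (4.000,0.830)–(4.232,1.000)
cell (4,1): code 0011 → (4.232,1.000)–(4.883,2.000)
cell (4,2): code 0011 → (4.883,2.000)–(4.747,3.000)
cell (4,3): code 0001 → (4.747,3.000)–(4.000,3.771)
total: 12 segments, chained into 1 closed loop(s), length Σ = 10.136070

segments=12 loops=1 length=10.136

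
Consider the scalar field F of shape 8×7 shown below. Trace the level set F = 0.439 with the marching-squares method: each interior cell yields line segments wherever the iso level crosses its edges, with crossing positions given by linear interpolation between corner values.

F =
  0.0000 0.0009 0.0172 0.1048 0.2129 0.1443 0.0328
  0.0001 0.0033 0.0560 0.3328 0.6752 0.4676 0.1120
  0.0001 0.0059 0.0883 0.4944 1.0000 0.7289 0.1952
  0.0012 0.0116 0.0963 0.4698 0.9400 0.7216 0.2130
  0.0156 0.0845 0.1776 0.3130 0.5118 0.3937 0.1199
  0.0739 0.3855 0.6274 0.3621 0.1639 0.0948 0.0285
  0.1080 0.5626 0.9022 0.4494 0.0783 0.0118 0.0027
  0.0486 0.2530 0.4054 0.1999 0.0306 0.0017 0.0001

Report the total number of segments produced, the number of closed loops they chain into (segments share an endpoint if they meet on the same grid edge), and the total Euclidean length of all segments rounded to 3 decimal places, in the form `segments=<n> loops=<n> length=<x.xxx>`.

segments=24 loops=2 length=16.893

cell (0,3): code 0100 → (0.489,4.000)–(1.000,3.310)
cell (0,4): code 1100 → (0.912,5.000)–(0.489,4.000)
cell (0,5): code 1000 → (1.000,5.080)–(0.912,5.000)
cell (1,2): code 0100 → (1.657,3.000)–(2.000,2.864)
cell (1,3): code 1110 → (1.000,3.310)–(1.657,3.000)
cell (1,5): code 1001 → (2.000,5.543)–(1.000,5.080)
cell (2,2): code 0110 → (2.000,2.864)–(3.000,2.918)
cell (2,5): code 1001 → (3.000,5.556)–(2.000,5.543)
cell (3,2): code 0010 → (3.000,2.918)–(3.196,3.000)
cell (3,3): code 0111 → (3.196,3.000)–(4.000,3.634)
cell (3,4): code 1011 → (4.000,4.616)–(3.862,5.000)
cell (3,5): code 0001 → (3.862,5.000)–(3.000,5.556)
cell (4,1): code 0100 → (4.581,2.000)–(5.000,1.221)
cell (4,2): code 1000 → (5.000,2.710)–(4.581,2.000)
cell (4,3): code 0010 → (4.000,3.634)–(4.209,4.000)
cell (4,4): code 0001 → (4.209,4.000)–(4.000,4.616)
cell (5,0): code 0100 → (5.302,1.000)–(6.000,0.728)
cell (5,1): code 1110 → (5.000,1.221)–(5.302,1.000)
cell (5,2): code 1101 → (5.881,3.000)–(5.000,2.710)
cell (5,3): code 1000 → (6.000,3.028)–(5.881,3.000)
cell (6,0): code 0010 → (6.000,0.728)–(6.399,1.000)
cell (6,1): code 0011 → (6.399,1.000)–(6.932,2.000)
cell (6,2): code 0011 → (6.932,2.000)–(6.042,3.000)
cell (6,3): code 0001 → (6.042,3.000)–(6.000,3.028)
total: 24 segments, chained into 2 closed loop(s), length Σ = 16.892532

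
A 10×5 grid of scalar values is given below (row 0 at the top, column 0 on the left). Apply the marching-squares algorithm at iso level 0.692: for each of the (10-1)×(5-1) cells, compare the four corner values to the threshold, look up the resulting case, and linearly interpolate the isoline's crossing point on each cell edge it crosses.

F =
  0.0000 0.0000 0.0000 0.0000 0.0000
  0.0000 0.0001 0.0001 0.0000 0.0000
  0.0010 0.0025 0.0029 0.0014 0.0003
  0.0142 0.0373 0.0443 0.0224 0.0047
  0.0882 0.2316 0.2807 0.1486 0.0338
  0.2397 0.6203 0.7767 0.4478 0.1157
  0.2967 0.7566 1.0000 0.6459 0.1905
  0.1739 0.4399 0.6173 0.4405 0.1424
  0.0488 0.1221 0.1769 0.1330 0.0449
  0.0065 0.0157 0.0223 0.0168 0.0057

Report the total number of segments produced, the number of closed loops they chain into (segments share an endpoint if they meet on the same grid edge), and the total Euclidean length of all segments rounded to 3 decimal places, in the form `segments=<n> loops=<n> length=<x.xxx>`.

cell (4,1): code 0100 → (4.829,2.000)–(5.000,1.458)
cell (4,2): code 1000 → (5.000,2.258)–(4.829,2.000)
cell (5,0): code 0100 → (5.526,1.000)–(6.000,0.860)
cell (5,1): code 1110 → (5.000,1.458)–(5.526,1.000)
cell (5,2): code 1001 → (6.000,2.870)–(5.000,2.258)
cell (6,0): code 0010 → (6.000,0.860)–(6.204,1.000)
cell (6,1): code 0011 → (6.204,1.000)–(6.805,2.000)
cell (6,2): code 0001 → (6.805,2.000)–(6.000,2.870)
total: 8 segments, chained into 1 closed loop(s), length Σ = 5.840818

segments=8 loops=1 length=5.841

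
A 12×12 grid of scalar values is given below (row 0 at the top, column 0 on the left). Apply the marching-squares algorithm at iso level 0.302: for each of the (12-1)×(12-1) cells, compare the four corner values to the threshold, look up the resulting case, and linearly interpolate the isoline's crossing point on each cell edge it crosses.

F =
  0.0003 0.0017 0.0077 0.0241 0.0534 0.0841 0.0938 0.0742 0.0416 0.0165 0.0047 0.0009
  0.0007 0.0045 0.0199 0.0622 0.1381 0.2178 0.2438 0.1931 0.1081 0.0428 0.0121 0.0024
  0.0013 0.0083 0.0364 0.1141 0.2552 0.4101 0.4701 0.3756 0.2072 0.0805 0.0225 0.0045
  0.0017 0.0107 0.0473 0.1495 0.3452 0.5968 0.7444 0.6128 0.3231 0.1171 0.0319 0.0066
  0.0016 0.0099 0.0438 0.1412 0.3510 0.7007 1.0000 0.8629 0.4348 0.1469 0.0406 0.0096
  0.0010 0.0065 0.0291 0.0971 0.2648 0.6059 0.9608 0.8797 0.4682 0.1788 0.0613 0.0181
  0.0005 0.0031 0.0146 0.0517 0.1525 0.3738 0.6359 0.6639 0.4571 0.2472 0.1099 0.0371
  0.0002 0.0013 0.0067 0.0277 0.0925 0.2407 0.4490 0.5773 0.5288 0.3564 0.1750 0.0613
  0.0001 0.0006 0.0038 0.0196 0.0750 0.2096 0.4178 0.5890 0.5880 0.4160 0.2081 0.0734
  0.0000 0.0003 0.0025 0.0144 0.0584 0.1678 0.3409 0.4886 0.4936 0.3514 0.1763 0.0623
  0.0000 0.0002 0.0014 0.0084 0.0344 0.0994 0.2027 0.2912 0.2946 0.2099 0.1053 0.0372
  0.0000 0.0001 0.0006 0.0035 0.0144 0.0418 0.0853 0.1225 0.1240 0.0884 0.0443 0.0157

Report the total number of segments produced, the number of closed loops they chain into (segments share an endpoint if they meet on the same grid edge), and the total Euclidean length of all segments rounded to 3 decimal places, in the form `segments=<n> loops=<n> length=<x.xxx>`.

cell (1,4): code 0100 → (1.438,5.000)–(2.000,4.302)
cell (1,5): code 1100 → (1.257,6.000)–(1.438,5.000)
cell (1,6): code 1100 → (1.597,7.000)–(1.257,6.000)
cell (1,7): code 1000 → (2.000,7.437)–(1.597,7.000)
cell (2,3): code 0100 → (2.520,4.000)–(3.000,3.779)
cell (2,4): code 1110 → (2.000,4.302)–(2.520,4.000)
cell (2,7): code 1101 → (2.818,8.000)–(2.000,7.437)
cell (2,8): code 1000 → (3.000,8.102)–(2.818,8.000)
cell (3,3): code 0110 → (3.000,3.779)–(4.000,3.766)
cell (3,8): code 1001 → (4.000,8.461)–(3.000,8.102)
cell (4,3): code 0010 → (4.000,3.766)–(4.568,4.000)
cell (4,4): code 0111 → (4.568,4.000)–(5.000,4.109)
cell (4,8): code 1001 → (5.000,8.574)–(4.000,8.461)
cell (5,4): code 0110 → (5.000,4.109)–(6.000,4.676)
cell (5,8): code 1001 → (6.000,8.739)–(5.000,8.574)
cell (6,4): code 0010 → (6.000,4.676)–(6.539,5.000)
cell (6,5): code 0111 → (6.539,5.000)–(7.000,5.294)
cell (6,8): code 1101 → (6.502,9.000)–(6.000,8.739)
cell (6,9): code 1000 → (7.000,9.300)–(6.502,9.000)
cell (7,5): code 0110 → (7.000,5.294)–(8.000,5.444)
cell (7,9): code 1001 → (8.000,9.548)–(7.000,9.300)
cell (8,5): code 0110 → (8.000,5.444)–(9.000,5.775)
cell (8,9): code 1001 → (9.000,9.282)–(8.000,9.548)
cell (9,5): code 0010 → (9.000,5.775)–(9.281,6.000)
cell (9,6): code 0011 → (9.281,6.000)–(9.945,7.000)
cell (9,7): code 0011 → (9.945,7.000)–(9.963,8.000)
cell (9,8): code 0011 → (9.963,8.000)–(9.349,9.000)
cell (9,9): code 0001 → (9.349,9.000)–(9.000,9.282)
total: 28 segments, chained into 1 closed loop(s), length Σ = 22.821776

segments=28 loops=1 length=22.822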